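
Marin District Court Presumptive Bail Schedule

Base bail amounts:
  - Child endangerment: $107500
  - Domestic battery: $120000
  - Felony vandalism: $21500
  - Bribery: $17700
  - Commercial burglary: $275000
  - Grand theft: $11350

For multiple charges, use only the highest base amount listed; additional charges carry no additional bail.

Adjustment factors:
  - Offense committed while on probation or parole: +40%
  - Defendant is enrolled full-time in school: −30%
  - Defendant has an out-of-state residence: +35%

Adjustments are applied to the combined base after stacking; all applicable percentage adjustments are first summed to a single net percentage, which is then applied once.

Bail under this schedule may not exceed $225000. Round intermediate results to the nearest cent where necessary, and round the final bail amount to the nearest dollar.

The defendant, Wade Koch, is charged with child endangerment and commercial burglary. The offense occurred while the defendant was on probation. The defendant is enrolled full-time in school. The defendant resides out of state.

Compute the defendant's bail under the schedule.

$225000

Base amounts from the schedule: child endangerment $107500; commercial burglary $275000.
Stacking rule: use the highest base only. Highest is commercial burglary at $275000. Combined base = $275000.
Net percentage adjustment: +40% −30% +35% = +45%. $275000 × 1.45 = $398750.
Result $398750 exceeds the maximum of $225000; bail is capped at $225000.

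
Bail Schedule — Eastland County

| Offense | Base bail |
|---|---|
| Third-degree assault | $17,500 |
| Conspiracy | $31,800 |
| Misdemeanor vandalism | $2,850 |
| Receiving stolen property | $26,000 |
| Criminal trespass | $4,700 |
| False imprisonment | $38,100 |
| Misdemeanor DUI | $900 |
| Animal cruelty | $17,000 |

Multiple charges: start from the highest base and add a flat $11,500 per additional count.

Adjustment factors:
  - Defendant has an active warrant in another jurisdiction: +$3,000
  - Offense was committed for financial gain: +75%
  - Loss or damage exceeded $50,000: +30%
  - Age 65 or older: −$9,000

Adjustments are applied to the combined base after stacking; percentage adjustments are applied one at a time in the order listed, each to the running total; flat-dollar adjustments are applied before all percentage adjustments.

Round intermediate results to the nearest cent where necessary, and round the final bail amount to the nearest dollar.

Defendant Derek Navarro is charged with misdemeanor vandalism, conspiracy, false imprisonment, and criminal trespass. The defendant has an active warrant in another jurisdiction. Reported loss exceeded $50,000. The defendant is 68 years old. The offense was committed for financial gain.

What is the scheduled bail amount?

$151,515

Base amounts from the schedule: misdemeanor vandalism $2,850; conspiracy $31,800; false imprisonment $38,100; criminal trespass $4,700.
Stacking rule: highest base plus $11,500 per additional charge. Highest is false imprisonment at $38,100; 3 additional charges → +$34,500. Combined base = $72,600.
Defendant has an active warrant in another jurisdiction (+$3,000 flat): $72,600 + $3,000 = $75,600.
Age 65 or older (−$9,000 flat): $75,600 − $9,000 = $66,600.
Offense was committed for financial gain (+75%): $66,600 × 1.75 = $116,550.
Loss or damage exceeded $50,000 (+30%): $116,550 × 1.3 = $151,515.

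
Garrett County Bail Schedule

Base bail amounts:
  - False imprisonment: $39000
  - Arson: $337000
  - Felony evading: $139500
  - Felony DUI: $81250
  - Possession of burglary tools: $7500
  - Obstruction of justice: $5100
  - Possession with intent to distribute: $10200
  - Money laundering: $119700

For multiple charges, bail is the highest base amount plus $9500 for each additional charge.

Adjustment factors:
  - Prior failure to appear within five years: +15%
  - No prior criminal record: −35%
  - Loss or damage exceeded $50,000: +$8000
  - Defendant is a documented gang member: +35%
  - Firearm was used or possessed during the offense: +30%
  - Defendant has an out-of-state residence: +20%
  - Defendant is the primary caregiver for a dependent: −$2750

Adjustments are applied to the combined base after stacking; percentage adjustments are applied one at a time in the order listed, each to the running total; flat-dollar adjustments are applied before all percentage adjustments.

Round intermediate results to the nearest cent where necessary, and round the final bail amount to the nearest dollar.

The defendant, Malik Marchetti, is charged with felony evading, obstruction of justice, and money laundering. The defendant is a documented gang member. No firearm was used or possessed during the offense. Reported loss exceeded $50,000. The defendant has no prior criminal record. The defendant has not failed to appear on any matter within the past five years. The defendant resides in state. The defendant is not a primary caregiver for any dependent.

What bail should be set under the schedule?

Base amounts from the schedule: felony evading $139500; obstruction of justice $5100; money laundering $119700.
Stacking rule: highest base plus $9500 per additional charge. Highest is felony evading at $139500; 2 additional charges → +$19000. Combined base = $158500.
Loss or damage exceeded $50,000 (+$8000 flat): $158500 + $8000 = $166500.
No prior criminal record (−35%): $166500 × 0.65 = $108225.
Defendant is a documented gang member (+35%): $108225 × 1.35 = $146103.75.
Rounded to the nearest dollar: $146104.

$146104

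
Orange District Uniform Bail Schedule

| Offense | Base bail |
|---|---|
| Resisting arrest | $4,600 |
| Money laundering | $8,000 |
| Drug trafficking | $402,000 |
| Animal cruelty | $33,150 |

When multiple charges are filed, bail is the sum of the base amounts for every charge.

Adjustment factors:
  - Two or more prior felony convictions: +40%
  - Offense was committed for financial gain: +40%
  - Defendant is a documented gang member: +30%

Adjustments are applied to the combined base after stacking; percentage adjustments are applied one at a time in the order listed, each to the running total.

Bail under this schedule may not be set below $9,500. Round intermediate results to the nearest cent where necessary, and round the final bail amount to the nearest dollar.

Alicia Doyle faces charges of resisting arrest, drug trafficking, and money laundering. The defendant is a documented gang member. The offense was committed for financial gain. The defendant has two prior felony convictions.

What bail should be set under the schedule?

$1,056,401

Base amounts from the schedule: resisting arrest $4,600; drug trafficking $402,000; money laundering $8,000.
Stacking rule: sum of all bases. $4,600 + $402,000 + $8,000 = $414,600.
Two or more prior felony convictions (+40%): $414,600 × 1.4 = $580,440.
Offense was committed for financial gain (+40%): $580,440 × 1.4 = $812,616.
Defendant is a documented gang member (+30%): $812,616 × 1.3 = $1,056,400.80.
$1,056,400.80 is at or above the $9,500 minimum.
Rounded to the nearest dollar: $1,056,401.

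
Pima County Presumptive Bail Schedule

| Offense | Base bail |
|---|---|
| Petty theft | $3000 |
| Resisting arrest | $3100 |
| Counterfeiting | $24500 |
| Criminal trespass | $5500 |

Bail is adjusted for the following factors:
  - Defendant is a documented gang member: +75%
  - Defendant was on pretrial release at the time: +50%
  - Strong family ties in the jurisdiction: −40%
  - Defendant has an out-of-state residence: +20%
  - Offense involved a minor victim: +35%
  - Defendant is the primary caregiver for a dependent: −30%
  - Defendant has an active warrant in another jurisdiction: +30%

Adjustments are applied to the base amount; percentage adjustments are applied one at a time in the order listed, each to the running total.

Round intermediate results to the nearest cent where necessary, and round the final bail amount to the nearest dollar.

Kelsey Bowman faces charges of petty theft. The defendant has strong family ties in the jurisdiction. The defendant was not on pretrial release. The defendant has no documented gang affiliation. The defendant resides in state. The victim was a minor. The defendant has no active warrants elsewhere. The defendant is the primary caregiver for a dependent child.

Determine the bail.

$1701

Base amounts from the schedule: petty theft $3000.
Single charge. Combined base = $3000.
Strong family ties in the jurisdiction (−40%): $3000 × 0.6 = $1800.
Offense involved a minor victim (+35%): $1800 × 1.35 = $2430.
Defendant is the primary caregiver for a dependent (−30%): $2430 × 0.7 = $1701.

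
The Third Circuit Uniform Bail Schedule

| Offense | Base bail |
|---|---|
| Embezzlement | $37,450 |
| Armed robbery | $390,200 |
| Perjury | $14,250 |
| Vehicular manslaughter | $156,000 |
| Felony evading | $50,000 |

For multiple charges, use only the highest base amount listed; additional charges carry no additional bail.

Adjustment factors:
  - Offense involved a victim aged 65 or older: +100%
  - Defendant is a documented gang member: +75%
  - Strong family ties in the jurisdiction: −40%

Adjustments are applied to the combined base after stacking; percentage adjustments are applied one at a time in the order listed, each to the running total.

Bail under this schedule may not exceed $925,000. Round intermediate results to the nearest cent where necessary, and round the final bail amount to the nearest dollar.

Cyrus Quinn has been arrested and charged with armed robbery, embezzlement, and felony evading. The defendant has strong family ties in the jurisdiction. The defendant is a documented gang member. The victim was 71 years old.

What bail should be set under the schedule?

$819,420

Base amounts from the schedule: armed robbery $390,200; embezzlement $37,450; felony evading $50,000.
Stacking rule: use the highest base only. Highest is armed robbery at $390,200. Combined base = $390,200.
Offense involved a victim aged 65 or older (+100%): $390,200 × 2 = $780,400.
Defendant is a documented gang member (+75%): $780,400 × 1.75 = $1,365,700.
Strong family ties in the jurisdiction (−40%): $1,365,700 × 0.6 = $819,420.
$819,420 is within the $925,000 maximum.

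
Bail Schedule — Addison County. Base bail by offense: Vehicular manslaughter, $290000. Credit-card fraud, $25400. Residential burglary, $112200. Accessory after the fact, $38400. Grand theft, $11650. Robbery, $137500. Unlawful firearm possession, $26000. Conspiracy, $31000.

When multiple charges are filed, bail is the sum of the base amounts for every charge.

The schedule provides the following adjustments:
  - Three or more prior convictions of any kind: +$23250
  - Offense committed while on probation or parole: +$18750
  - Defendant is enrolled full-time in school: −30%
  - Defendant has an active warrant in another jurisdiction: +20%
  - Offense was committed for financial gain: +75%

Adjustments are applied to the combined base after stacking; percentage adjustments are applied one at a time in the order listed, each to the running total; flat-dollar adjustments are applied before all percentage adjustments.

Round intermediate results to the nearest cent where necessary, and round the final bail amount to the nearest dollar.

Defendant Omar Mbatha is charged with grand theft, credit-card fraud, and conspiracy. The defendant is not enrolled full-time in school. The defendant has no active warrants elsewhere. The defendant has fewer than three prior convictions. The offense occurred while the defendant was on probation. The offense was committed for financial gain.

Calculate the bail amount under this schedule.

$151900

Base amounts from the schedule: grand theft $11650; credit-card fraud $25400; conspiracy $31000.
Stacking rule: sum of all bases. $11650 + $25400 + $31000 = $68050.
Offense committed while on probation or parole (+$18750 flat): $68050 + $18750 = $86800.
Offense was committed for financial gain (+75%): $86800 × 1.75 = $151900.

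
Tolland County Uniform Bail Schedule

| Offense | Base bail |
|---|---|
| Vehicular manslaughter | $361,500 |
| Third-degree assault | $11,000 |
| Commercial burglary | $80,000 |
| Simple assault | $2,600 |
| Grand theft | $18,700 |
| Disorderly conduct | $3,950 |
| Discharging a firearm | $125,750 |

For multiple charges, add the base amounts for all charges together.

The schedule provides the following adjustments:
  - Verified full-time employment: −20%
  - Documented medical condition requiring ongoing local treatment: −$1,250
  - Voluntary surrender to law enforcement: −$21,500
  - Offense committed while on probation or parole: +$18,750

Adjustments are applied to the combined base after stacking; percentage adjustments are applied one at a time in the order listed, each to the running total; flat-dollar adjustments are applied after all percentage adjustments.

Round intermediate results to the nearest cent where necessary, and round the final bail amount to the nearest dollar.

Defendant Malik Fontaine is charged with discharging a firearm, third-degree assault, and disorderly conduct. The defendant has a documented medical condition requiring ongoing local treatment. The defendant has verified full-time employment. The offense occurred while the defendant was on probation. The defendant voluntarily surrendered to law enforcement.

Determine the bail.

Base amounts from the schedule: discharging a firearm $125,750; third-degree assault $11,000; disorderly conduct $3,950.
Stacking rule: sum of all bases. $125,750 + $11,000 + $3,950 = $140,700.
Verified full-time employment (−20%): $140,700 × 0.8 = $112,560.
Documented medical condition requiring ongoing local treatment (−$1,250 flat): $112,560 − $1,250 = $111,310.
Voluntary surrender to law enforcement (−$21,500 flat): $111,310 − $21,500 = $89,810.
Offense committed while on probation or parole (+$18,750 flat): $89,810 + $18,750 = $108,560.

$108,560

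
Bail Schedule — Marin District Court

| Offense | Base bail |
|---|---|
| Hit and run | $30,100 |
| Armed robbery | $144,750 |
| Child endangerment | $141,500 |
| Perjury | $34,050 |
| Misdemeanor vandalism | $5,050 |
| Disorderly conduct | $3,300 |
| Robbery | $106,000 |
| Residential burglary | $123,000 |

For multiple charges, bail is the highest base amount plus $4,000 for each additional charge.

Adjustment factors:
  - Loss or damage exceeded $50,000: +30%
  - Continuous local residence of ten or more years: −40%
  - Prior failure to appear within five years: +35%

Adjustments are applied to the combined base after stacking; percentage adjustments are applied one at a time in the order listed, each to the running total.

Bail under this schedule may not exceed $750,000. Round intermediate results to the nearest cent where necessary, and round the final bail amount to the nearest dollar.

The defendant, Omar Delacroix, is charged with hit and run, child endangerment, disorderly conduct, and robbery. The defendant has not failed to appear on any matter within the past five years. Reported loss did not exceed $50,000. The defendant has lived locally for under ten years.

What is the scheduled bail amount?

Base amounts from the schedule: hit and run $30,100; child endangerment $141,500; disorderly conduct $3,300; robbery $106,000.
Stacking rule: highest base plus $4,000 per additional charge. Highest is child endangerment at $141,500; 3 additional charges → +$12,000. Combined base = $153,500.
No adjustment factors apply to this defendant.
$153,500 is within the $750,000 maximum.

$153,500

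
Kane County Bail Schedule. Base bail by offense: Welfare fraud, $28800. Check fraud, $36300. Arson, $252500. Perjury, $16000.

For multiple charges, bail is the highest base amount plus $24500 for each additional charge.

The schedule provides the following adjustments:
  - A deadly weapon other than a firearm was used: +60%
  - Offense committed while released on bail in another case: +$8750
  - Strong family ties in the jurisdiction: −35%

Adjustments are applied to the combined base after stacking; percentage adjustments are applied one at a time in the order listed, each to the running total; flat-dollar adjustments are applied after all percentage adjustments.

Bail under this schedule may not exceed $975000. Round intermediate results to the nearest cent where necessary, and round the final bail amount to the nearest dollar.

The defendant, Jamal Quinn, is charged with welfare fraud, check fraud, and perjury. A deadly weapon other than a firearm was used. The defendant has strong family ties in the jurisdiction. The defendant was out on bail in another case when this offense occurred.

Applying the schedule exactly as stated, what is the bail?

Base amounts from the schedule: welfare fraud $28800; check fraud $36300; perjury $16000.
Stacking rule: highest base plus $24500 per additional charge. Highest is check fraud at $36300; 2 additional charges → +$49000. Combined base = $85300.
A deadly weapon other than a firearm was used (+60%): $85300 × 1.6 = $136480.
Strong family ties in the jurisdiction (−35%): $136480 × 0.65 = $88712.
Offense committed while released on bail in another case (+$8750 flat): $88712 + $8750 = $97462.
$97462 is within the $975000 maximum.

$97462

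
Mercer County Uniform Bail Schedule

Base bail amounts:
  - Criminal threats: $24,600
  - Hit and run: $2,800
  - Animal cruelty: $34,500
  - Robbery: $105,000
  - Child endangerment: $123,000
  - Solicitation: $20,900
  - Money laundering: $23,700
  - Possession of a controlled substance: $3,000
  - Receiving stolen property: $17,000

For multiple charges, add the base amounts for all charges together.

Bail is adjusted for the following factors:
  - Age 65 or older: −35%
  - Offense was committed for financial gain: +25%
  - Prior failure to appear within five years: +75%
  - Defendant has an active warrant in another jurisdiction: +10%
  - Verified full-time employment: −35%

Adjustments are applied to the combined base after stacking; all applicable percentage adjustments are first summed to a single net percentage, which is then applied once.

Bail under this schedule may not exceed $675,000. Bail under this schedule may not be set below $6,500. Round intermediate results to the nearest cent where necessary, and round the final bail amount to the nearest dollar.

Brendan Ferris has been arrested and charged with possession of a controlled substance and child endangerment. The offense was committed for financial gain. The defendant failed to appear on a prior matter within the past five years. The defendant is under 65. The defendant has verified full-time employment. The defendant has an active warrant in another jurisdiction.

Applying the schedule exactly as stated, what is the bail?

$220,500

Base amounts from the schedule: possession of a controlled substance $3,000; child endangerment $123,000.
Stacking rule: sum of all bases. $3,000 + $123,000 = $126,000.
Net percentage adjustment: +25% +75% +10% −35% = +75%. $126,000 × 1.75 = $220,500.
$220,500 is within the $675,000 maximum.
$220,500 is at or above the $6,500 minimum.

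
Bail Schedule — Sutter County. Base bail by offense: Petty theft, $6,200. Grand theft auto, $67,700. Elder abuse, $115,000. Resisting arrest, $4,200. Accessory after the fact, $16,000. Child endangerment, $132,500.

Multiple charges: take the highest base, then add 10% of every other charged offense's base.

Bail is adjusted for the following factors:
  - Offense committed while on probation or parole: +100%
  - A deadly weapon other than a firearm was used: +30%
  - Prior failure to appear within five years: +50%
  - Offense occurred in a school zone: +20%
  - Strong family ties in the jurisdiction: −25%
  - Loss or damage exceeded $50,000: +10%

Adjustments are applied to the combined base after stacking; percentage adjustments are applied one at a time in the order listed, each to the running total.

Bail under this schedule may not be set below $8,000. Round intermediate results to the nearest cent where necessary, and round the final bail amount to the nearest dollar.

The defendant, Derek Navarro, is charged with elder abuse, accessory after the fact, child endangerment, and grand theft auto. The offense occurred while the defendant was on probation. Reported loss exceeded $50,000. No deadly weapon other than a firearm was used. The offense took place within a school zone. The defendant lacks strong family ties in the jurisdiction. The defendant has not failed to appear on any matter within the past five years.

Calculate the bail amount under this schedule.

$402,257

Base amounts from the schedule: elder abuse $115,000; accessory after the fact $16,000; child endangerment $132,500; grand theft auto $67,700.
Stacking rule: highest base plus 10% of each additional charge. Highest is child endangerment at $132,500. Additional: $115,000 × 10% = $11,500; $16,000 × 10% = $1,600; $67,700 × 10% = $6,770. Combined base = $132,500 + $19,870 = $152,370.
Offense committed while on probation or parole (+100%): $152,370 × 2 = $304,740.
Offense occurred in a school zone (+20%): $304,740 × 1.2 = $365,688.
Loss or damage exceeded $50,000 (+10%): $365,688 × 1.1 = $402,256.80.
$402,256.80 is at or above the $8,000 minimum.
Rounded to the nearest dollar: $402,257.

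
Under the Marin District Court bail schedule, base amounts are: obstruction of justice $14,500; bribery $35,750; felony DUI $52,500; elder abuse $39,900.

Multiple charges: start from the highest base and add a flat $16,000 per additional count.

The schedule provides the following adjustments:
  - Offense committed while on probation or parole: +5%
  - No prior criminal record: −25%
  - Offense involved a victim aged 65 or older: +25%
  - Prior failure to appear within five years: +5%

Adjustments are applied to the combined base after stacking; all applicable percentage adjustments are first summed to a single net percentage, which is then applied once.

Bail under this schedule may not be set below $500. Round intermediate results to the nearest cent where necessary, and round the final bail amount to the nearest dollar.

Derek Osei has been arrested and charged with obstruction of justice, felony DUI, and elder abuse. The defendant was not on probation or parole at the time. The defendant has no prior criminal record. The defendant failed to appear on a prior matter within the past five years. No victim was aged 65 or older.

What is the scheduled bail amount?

Base amounts from the schedule: obstruction of justice $14,500; felony DUI $52,500; elder abuse $39,900.
Stacking rule: highest base plus $16,000 per additional charge. Highest is felony DUI at $52,500; 2 additional charges → +$32,000. Combined base = $84,500.
Net percentage adjustment: −25% +5% = −20%. $84,500 × 0.8 = $67,600.
$67,600 is at or above the $500 minimum.

$67,600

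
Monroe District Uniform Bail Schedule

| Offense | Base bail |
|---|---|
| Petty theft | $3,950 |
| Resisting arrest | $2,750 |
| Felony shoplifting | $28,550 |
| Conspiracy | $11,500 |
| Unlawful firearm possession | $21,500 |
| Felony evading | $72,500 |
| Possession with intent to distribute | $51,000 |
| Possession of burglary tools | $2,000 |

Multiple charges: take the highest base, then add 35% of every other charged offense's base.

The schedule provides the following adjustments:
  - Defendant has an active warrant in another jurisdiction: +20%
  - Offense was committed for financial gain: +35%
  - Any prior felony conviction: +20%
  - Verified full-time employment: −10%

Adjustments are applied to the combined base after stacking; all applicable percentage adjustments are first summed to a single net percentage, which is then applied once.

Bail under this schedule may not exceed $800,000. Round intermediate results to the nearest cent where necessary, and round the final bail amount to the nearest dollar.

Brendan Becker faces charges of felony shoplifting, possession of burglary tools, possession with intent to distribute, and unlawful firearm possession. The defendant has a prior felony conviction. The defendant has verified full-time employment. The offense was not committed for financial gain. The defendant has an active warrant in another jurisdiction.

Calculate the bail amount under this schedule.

$89,983

Base amounts from the schedule: felony shoplifting $28,550; possession of burglary tools $2,000; possession with intent to distribute $51,000; unlawful firearm possession $21,500.
Stacking rule: highest base plus 35% of each additional charge. Highest is possession with intent to distribute at $51,000. Additional: $28,550 × 35% = $9,992.50; $2,000 × 35% = $700; $21,500 × 35% = $7,525. Combined base = $51,000 + $18,217.50 = $69,217.50.
Net percentage adjustment: +20% +20% −10% = +30%. $69,217.50 × 1.3 = $89,982.75.
$89,982.75 is within the $800,000 maximum.
Rounded to the nearest dollar: $89,983.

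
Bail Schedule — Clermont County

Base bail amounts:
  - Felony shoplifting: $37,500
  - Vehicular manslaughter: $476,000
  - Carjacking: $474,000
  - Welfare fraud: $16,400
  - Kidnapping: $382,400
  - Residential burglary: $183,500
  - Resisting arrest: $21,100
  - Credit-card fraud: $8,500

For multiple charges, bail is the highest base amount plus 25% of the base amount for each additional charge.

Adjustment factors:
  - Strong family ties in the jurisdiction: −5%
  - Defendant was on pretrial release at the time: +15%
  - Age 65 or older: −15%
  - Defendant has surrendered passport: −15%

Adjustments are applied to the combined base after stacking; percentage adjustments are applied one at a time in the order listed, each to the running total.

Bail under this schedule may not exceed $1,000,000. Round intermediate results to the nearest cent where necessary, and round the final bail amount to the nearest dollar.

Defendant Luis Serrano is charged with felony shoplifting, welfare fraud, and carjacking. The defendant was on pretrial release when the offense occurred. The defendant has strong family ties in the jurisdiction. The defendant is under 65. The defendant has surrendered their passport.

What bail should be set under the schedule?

$452,681

Base amounts from the schedule: felony shoplifting $37,500; welfare fraud $16,400; carjacking $474,000.
Stacking rule: highest base plus 25% of each additional charge. Highest is carjacking at $474,000. Additional: $37,500 × 25% = $9,375; $16,400 × 25% = $4,100. Combined base = $474,000 + $13,475 = $487,475.
Strong family ties in the jurisdiction (−5%): $487,475 × 0.95 = $463,101.25.
Defendant was on pretrial release at the time (+15%): $463,101.25 × 1.15 = $532,566.44.
Defendant has surrendered passport (−15%): $532,566.44 × 0.85 = $452,681.47.
$452,681.47 is within the $1,000,000 maximum.
Rounded to the nearest dollar: $452,681.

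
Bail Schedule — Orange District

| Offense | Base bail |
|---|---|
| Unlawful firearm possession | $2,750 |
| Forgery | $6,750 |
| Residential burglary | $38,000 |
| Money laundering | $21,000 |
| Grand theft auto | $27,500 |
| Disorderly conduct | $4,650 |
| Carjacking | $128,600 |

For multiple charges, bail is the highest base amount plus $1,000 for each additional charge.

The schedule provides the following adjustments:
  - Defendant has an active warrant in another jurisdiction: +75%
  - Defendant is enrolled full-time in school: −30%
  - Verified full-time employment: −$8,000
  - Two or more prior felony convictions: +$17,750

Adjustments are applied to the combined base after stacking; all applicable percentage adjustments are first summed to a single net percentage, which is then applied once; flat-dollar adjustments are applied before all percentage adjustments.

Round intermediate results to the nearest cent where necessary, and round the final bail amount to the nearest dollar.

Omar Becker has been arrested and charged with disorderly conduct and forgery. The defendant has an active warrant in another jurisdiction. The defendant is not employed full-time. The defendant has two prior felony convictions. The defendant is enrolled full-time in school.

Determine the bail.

$36,975

Base amounts from the schedule: disorderly conduct $4,650; forgery $6,750.
Stacking rule: highest base plus $1,000 per additional charge. Highest is forgery at $6,750; 1 additional charge → +$1,000. Combined base = $7,750.
Two or more prior felony convictions (+$17,750 flat): $7,750 + $17,750 = $25,500.
Net percentage adjustment: +75% −30% = +45%. $25,500 × 1.45 = $36,975.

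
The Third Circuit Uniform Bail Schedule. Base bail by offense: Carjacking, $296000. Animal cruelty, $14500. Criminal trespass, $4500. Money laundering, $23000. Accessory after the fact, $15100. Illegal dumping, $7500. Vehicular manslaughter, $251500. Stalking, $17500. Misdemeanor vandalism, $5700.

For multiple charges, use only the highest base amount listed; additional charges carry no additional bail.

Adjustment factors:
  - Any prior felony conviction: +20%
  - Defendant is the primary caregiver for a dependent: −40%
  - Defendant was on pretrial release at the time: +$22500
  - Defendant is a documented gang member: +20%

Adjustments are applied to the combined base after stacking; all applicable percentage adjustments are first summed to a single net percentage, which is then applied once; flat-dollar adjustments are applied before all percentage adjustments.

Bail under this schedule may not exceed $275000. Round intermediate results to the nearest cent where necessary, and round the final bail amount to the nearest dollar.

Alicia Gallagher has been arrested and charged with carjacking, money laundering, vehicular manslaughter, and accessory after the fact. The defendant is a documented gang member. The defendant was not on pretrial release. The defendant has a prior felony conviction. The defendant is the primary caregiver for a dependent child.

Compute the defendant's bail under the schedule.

$275000

Base amounts from the schedule: carjacking $296000; money laundering $23000; vehicular manslaughter $251500; accessory after the fact $15100.
Stacking rule: use the highest base only. Highest is carjacking at $296000. Combined base = $296000.
Net percentage adjustment: +20% −40% +20% = +0%. $296000 × 1 = $296000.
Result $296000 exceeds the maximum of $275000; bail is capped at $275000.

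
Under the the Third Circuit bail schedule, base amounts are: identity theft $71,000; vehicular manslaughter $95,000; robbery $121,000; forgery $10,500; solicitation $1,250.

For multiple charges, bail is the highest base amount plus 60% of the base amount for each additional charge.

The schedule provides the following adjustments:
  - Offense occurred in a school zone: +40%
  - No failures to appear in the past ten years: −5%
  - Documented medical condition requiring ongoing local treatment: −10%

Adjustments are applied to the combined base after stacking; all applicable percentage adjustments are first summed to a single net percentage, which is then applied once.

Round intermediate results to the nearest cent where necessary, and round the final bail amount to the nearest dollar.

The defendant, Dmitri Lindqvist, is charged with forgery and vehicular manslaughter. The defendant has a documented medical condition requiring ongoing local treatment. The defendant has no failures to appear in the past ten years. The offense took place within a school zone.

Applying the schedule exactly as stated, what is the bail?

Base amounts from the schedule: forgery $10,500; vehicular manslaughter $95,000.
Stacking rule: highest base plus 60% of each additional charge. Highest is vehicular manslaughter at $95,000. Additional: $10,500 × 60% = $6,300. Combined base = $95,000 + $6,300 = $101,300.
Net percentage adjustment: +40% −5% −10% = +25%. $101,300 × 1.25 = $126,625.

$126,625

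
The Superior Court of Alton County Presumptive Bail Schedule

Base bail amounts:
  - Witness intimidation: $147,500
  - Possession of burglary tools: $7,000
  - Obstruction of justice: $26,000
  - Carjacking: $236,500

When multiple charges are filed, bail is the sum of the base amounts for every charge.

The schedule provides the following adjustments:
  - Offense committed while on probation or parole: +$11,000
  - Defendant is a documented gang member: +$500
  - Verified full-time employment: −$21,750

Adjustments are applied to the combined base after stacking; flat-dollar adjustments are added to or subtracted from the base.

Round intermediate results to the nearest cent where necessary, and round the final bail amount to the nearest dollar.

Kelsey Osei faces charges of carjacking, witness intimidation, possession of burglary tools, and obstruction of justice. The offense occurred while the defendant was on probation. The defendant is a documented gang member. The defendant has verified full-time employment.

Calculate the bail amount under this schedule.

Base amounts from the schedule: carjacking $236,500; witness intimidation $147,500; possession of burglary tools $7,000; obstruction of justice $26,000.
Stacking rule: sum of all bases. $236,500 + $147,500 + $7,000 + $26,000 = $417,000.
Offense committed while on probation or parole (+$11,000 flat): $417,000 + $11,000 = $428,000.
Defendant is a documented gang member (+$500 flat): $428,000 + $500 = $428,500.
Verified full-time employment (−$21,750 flat): $428,500 − $21,750 = $406,750.

$406,750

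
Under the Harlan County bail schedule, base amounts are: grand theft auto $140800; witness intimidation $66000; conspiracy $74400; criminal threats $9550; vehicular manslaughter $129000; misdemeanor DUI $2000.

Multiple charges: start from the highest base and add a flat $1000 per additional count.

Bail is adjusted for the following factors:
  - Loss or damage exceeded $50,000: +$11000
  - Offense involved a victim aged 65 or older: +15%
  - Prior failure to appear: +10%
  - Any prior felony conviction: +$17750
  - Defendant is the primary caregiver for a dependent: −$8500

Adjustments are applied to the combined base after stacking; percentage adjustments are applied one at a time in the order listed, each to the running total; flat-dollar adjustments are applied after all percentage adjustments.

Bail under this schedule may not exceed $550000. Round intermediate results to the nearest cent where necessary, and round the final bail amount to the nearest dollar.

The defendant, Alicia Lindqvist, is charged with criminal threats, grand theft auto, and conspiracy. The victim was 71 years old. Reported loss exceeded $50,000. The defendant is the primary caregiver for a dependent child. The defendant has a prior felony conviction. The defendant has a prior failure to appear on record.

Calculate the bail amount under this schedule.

$200892

Base amounts from the schedule: criminal threats $9550; grand theft auto $140800; conspiracy $74400.
Stacking rule: highest base plus $1000 per additional charge. Highest is grand theft auto at $140800; 2 additional charges → +$2000. Combined base = $142800.
Offense involved a victim aged 65 or older (+15%): $142800 × 1.15 = $164220.
Prior failure to appear (+10%): $164220 × 1.1 = $180642.
Loss or damage exceeded $50,000 (+$11000 flat): $180642 + $11000 = $191642.
Any prior felony conviction (+$17750 flat): $191642 + $17750 = $209392.
Defendant is the primary caregiver for a dependent (−$8500 flat): $209392 − $8500 = $200892.
$200892 is within the $550000 maximum.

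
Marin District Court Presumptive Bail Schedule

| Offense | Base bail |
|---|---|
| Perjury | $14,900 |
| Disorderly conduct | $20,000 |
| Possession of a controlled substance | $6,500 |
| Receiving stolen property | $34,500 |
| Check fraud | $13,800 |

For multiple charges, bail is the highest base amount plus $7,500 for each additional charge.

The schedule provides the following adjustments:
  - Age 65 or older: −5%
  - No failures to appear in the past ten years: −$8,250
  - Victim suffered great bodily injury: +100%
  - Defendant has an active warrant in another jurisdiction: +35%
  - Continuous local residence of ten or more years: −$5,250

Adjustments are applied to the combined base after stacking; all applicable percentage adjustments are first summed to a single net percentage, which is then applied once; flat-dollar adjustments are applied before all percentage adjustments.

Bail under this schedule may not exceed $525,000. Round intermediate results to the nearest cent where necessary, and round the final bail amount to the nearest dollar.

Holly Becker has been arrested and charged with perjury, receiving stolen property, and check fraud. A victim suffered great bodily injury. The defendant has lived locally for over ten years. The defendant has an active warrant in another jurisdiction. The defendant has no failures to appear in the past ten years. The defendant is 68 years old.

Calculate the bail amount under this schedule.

Base amounts from the schedule: perjury $14,900; receiving stolen property $34,500; check fraud $13,800.
Stacking rule: highest base plus $7,500 per additional charge. Highest is receiving stolen property at $34,500; 2 additional charges → +$15,000. Combined base = $49,500.
No failures to appear in the past ten years (−$8,250 flat): $49,500 − $8,250 = $41,250.
Continuous local residence of ten or more years (−$5,250 flat): $41,250 − $5,250 = $36,000.
Net percentage adjustment: −5% +100% +35% = +130%. $36,000 × 2.3 = $82,800.
$82,800 is within the $525,000 maximum.

$82,800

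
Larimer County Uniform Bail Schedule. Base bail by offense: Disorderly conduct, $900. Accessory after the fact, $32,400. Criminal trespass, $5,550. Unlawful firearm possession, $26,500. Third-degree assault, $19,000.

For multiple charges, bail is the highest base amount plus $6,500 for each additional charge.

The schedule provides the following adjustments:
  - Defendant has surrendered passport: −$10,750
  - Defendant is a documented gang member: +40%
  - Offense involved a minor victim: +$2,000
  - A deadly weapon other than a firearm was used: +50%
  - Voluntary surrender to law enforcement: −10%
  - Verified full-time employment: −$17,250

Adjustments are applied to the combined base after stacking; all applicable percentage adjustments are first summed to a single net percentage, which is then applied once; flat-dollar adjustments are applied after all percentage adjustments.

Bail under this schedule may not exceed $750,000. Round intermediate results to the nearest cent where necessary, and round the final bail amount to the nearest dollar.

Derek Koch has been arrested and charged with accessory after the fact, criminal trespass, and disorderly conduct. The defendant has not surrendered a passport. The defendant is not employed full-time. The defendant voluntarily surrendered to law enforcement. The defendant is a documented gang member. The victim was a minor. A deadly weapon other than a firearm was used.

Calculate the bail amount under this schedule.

Base amounts from the schedule: accessory after the fact $32,400; criminal trespass $5,550; disorderly conduct $900.
Stacking rule: highest base plus $6,500 per additional charge. Highest is accessory after the fact at $32,400; 2 additional charges → +$13,000. Combined base = $45,400.
Net percentage adjustment: +40% +50% −10% = +80%. $45,400 × 1.8 = $81,720.
Offense involved a minor victim (+$2,000 flat): $81,720 + $2,000 = $83,720.
$83,720 is within the $750,000 maximum.

$83,720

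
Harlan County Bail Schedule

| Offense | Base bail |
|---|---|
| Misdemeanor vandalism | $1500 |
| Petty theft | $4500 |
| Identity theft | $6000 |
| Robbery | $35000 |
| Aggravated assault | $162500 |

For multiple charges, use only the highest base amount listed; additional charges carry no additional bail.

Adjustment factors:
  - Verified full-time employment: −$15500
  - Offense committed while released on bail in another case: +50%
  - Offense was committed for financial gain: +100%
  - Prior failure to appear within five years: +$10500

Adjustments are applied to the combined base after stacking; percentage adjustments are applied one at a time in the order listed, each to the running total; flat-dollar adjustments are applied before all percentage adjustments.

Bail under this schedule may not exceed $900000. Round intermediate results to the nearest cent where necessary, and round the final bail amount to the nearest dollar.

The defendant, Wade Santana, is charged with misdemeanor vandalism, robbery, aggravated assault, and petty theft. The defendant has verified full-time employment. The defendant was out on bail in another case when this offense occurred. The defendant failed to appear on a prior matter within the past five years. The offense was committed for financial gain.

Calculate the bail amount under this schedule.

Base amounts from the schedule: misdemeanor vandalism $1500; robbery $35000; aggravated assault $162500; petty theft $4500.
Stacking rule: use the highest base only. Highest is aggravated assault at $162500. Combined base = $162500.
Verified full-time employment (−$15500 flat): $162500 − $15500 = $147000.
Prior failure to appear within five years (+$10500 flat): $147000 + $10500 = $157500.
Offense committed while released on bail in another case (+50%): $157500 × 1.5 = $236250.
Offense was committed for financial gain (+100%): $236250 × 2 = $472500.
$472500 is within the $900000 maximum.

$472500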